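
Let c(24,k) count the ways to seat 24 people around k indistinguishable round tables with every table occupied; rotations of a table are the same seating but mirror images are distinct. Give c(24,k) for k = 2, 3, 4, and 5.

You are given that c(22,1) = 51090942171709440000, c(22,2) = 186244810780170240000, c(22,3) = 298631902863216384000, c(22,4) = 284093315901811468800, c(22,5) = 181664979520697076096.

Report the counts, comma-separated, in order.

96538966652493066240000, 159539850276066860544000, 157375898285941510732800, 105005310755917452984576

[23] T[23,1]:22*51090942171709440000+0=1124000727777607680000 · T[23,2]:22*186244810780170240000+51090942171709440000=4148476779335454720000 · T[23,3]:22*298631902863216384000+186244810780170240000=6756146673770930688000 · T[23,4]:22*284093315901811468800+298631902863216384000=6548684852703068697600 · T[23,5]:22*181664979520697076096+284093315901811468800=4280722865357147142912
[24] T[24,2]:23*4148476779335454720000+1124000727777607680000=96538966652493066240000 · T[24,3]:23*6756146673770930688000+4148476779335454720000=159539850276066860544000 · T[24,4]:23*6548684852703068697600+6756146673770930688000=157375898285941510732800 · T[24,5]:23*4280722865357147142912+6548684852703068697600=105005310755917452984576
Read c(24,2) = 96538966652493066240000, c(24,3) = 159539850276066860544000, c(24,4) = 157375898285941510732800, c(24,5) = 105005310755917452984576.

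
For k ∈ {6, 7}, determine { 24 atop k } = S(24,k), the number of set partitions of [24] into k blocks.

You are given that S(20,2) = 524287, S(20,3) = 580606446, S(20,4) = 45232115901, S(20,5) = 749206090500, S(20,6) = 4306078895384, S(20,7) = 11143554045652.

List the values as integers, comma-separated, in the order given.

r21: T_21,3=3×580606446+524287=1742343625; T_21,4=4×45232115901+580606446=181509070050; T_21,5=5×749206090500+45232115901=3791262568401; T_21,6=6×4306078895384+749206090500=26585679462804; T_21,7=7×11143554045652+4306078895384=82310957214948
r22: T_22,4=4×181509070050+1742343625=727778623825; T_22,5=5×3791262568401+181509070050=19137821912055; T_22,6=6×26585679462804+3791262568401=163305339345225; T_22,7=7×82310957214948+26585679462804=602762379967440
r23: T_23,5=5×19137821912055+727778623825=96416888184100; T_23,6=6×163305339345225+19137821912055=998969857983405; T_23,7=7×602762379967440+163305339345225=4382641999117305
r24: T_24,6=6×998969857983405+96416888184100=6090236036084530; T_24,7=7×4382641999117305+998969857983405=31677463851804540
Read S(24,6) = 6090236036084530, S(24,7) = 31677463851804540.

6090236036084530, 31677463851804540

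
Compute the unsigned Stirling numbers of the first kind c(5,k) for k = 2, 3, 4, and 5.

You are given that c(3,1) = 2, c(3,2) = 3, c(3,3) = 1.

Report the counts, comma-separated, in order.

i=4: T(4,1)=0+3·2=6 | T(4,2)=2+3·3=11 | T(4,3)=3+3·1=6 | T(4,4)=1+3·0=1
i=5: T(5,2)=6+4·11=50 | T(5,3)=11+4·6=35 | T(5,4)=6+4·1=10 | T(5,5)=1+4·0=1
Read c(5,2) = 50, c(5,3) = 35, c(5,4) = 10, c(5,5) = 1.

50, 35, 10, 1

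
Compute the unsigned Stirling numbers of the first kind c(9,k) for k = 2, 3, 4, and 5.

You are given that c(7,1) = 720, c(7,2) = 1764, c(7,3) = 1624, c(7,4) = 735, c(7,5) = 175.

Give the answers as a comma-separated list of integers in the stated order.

109584, 118124, 67284, 22449

@8  (8,1):720·7+0→5040, (8,2):1764·7+720→13068, (8,3):1624·7+1764→13132, (8,4):735·7+1624→6769, (8,5):175·7+735→1960
@9  (9,2):13068·8+5040→109584, (9,3):13132·8+13068→118124, (9,4):6769·8+13132→67284, (9,5):1960·8+6769→22449
Read c(9,2) = 109584, c(9,3) = 118124, c(9,4) = 67284, c(9,5) = 22449.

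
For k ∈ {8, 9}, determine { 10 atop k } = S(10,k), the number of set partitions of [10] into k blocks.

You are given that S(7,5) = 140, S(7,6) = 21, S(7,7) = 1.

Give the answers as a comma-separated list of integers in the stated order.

row 8: T[8][6]=6·21+140=266  T[8][7]=7·1+21=28  T[8][8]=8·0+1=1
row 9: T[9][7]=7·28+266=462  T[9][8]=8·1+28=36  T[9][9]=9·0+1=1
row 10: T[10][8]=8·36+462=750  T[10][9]=9·1+36=45
Read S(10,8) = 750, S(10,9) = 45.

750, 45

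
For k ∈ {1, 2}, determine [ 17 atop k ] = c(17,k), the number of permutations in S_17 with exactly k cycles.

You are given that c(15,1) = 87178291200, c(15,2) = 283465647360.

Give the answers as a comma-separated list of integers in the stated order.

r16: T_16,1=15×87178291200+0=1307674368000; T_16,2=15×283465647360+87178291200=4339163001600
r17: T_17,1=16×1307674368000+0=20922789888000; T_17,2=16×4339163001600+1307674368000=70734282393600
Read c(17,1) = 20922789888000, c(17,2) = 70734282393600.

20922789888000, 70734282393600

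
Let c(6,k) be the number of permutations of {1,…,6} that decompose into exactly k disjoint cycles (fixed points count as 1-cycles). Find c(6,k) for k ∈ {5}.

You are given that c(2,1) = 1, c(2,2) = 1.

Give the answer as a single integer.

15

r3: T_3,2=2×1+1=3; T_3,3=2×0+1=1
r4: T_4,3=3×1+3=6; T_4,4=3×0+1=1
r5: T_5,4=4×1+6=10; T_5,5=4×0+1=1
r6: T_6,5=5×1+10=15
Read c(6,5) = 15.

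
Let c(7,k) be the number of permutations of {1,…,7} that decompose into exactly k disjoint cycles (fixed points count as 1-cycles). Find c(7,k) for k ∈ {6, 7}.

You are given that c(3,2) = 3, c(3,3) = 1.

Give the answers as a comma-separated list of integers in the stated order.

[4] T[4,3]:3*1+3=6 · T[4,4]:3*0+1=1
[5] T[5,4]:4*1+6=10 · T[5,5]:4*0+1=1
[6] T[6,5]:5*1+10=15 · T[6,6]:5*0+1=1
[7] T[7,6]:6*1+15=21 · T[7,7]:6*0+1=1
Read c(7,6) = 21, c(7,7) = 1.

21, 1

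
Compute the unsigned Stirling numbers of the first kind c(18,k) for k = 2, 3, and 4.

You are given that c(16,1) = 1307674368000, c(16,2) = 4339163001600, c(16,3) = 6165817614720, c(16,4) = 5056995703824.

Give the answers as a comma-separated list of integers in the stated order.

row 17: T[17][1]=16·1307674368000+0=20922789888000  T[17][2]=16·4339163001600+1307674368000=70734282393600  T[17][3]=16·6165817614720+4339163001600=102992244837120  T[17][4]=16·5056995703824+6165817614720=87077748875904
row 18: T[18][2]=17·70734282393600+20922789888000=1223405590579200  T[18][3]=17·102992244837120+70734282393600=1821602444624640  T[18][4]=17·87077748875904+102992244837120=1583313975727488
Read c(18,2) = 1223405590579200, c(18,3) = 1821602444624640, c(18,4) = 1583313975727488.

1223405590579200, 1821602444624640, 1583313975727488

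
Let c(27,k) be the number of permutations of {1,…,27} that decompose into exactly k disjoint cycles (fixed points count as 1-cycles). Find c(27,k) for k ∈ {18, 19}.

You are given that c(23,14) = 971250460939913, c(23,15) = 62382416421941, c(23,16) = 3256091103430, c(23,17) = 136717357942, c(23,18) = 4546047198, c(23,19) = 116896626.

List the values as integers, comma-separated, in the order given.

row 24: T[24][15]=23·62382416421941+971250460939913=2406046038644556  T[24][16]=23·3256091103430+62382416421941=137272511800831  T[24][17]=23·136717357942+3256091103430=6400590336096  T[24][18]=23·4546047198+136717357942=241276443496  T[24][19]=23·116896626+4546047198=7234669596
row 25: T[25][16]=24·137272511800831+2406046038644556=5700586321864500  T[25][17]=24·6400590336096+137272511800831=290886679867135  T[25][18]=24·241276443496+6400590336096=12191224980000  T[25][19]=24·7234669596+241276443496=414908513800
row 26: T[26][17]=25·290886679867135+5700586321864500=12972753318542875  T[26][18]=25·12191224980000+290886679867135=595667304367135  T[26][19]=25·414908513800+12191224980000=22563937825000
row 27: T[27][18]=26·595667304367135+12972753318542875=28460103232088385  T[27][19]=26·22563937825000+595667304367135=1182329687817135
Read c(27,18) = 28460103232088385, c(27,19) = 1182329687817135.

28460103232088385, 1182329687817135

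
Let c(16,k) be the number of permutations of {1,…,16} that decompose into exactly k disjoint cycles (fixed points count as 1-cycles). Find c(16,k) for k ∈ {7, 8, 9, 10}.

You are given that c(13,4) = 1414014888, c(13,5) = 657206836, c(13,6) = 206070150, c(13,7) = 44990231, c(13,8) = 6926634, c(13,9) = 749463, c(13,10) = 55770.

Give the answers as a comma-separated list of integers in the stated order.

272803210680, 54631129553, 8207628000, 928095740

r14: T_14,5=13×657206836+1414014888=9957703756; T_14,6=13×206070150+657206836=3336118786; T_14,7=13×44990231+206070150=790943153; T_14,8=13×6926634+44990231=135036473; T_14,9=13×749463+6926634=16669653; T_14,10=13×55770+749463=1474473
r15: T_15,6=14×3336118786+9957703756=56663366760; T_15,7=14×790943153+3336118786=14409322928; T_15,8=14×135036473+790943153=2681453775; T_15,9=14×16669653+135036473=368411615; T_15,10=14×1474473+16669653=37312275
r16: T_16,7=15×14409322928+56663366760=272803210680; T_16,8=15×2681453775+14409322928=54631129553; T_16,9=15×368411615+2681453775=8207628000; T_16,10=15×37312275+368411615=928095740
Read c(16,7) = 272803210680, c(16,8) = 54631129553, c(16,9) = 8207628000, c(16,10) = 928095740.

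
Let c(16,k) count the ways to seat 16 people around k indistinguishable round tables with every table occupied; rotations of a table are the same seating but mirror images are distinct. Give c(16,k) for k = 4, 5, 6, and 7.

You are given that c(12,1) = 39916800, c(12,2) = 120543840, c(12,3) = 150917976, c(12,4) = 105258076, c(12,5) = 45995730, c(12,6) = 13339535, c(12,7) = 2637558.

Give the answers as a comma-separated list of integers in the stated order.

i=13: T(13,1)=0+12·39916800=479001600 | T(13,2)=39916800+12·120543840=1486442880 | T(13,3)=120543840+12·150917976=1931559552 | T(13,4)=150917976+12·105258076=1414014888 | T(13,5)=105258076+12·45995730=657206836 | T(13,6)=45995730+12·13339535=206070150 | T(13,7)=13339535+12·2637558=44990231
i=14: T(14,2)=479001600+13·1486442880=19802759040 | T(14,3)=1486442880+13·1931559552=26596717056 | T(14,4)=1931559552+13·1414014888=20313753096 | T(14,5)=1414014888+13·657206836=9957703756 | T(14,6)=657206836+13·206070150=3336118786 | T(14,7)=206070150+13·44990231=790943153
i=15: T(15,3)=19802759040+14·26596717056=392156797824 | T(15,4)=26596717056+14·20313753096=310989260400 | T(15,5)=20313753096+14·9957703756=159721605680 | T(15,6)=9957703756+14·3336118786=56663366760 | T(15,7)=3336118786+14·790943153=14409322928
i=16: T(16,4)=392156797824+15·310989260400=5056995703824 | T(16,5)=310989260400+15·159721605680=2706813345600 | T(16,6)=159721605680+15·56663366760=1009672107080 | T(16,7)=56663366760+15·14409322928=272803210680
Read c(16,4) = 5056995703824, c(16,5) = 2706813345600, c(16,6) = 1009672107080, c(16,7) = 272803210680.

5056995703824, 2706813345600, 1009672107080, 272803210680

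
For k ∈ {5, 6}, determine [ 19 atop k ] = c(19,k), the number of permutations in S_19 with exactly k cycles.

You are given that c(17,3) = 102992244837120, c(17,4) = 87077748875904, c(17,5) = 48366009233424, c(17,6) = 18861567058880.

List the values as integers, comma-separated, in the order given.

[18] T[18,4]:17*87077748875904+102992244837120=1583313975727488 · T[18,5]:17*48366009233424+87077748875904=909299905844112 · T[18,6]:17*18861567058880+48366009233424=369012649234384
[19] T[19,5]:18*909299905844112+1583313975727488=17950712280921504 · T[19,6]:18*369012649234384+909299905844112=7551527592063024
Read c(19,5) = 17950712280921504, c(19,6) = 7551527592063024.

17950712280921504, 7551527592063024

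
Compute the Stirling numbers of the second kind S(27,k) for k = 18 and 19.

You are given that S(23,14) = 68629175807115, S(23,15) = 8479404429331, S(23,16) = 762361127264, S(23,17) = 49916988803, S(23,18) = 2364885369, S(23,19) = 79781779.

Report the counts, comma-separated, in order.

3270191625210510, 229268487458010

r24: T_24,15=15×8479404429331+68629175807115=195820242247080; T_24,16=16×762361127264+8479404429331=20677182465555; T_24,17=17×49916988803+762361127264=1610949936915; T_24,18=18×2364885369+49916988803=92484925445; T_24,19=19×79781779+2364885369=3880739170
r25: T_25,16=16×20677182465555+195820242247080=526655161695960; T_25,17=17×1610949936915+20677182465555=48063331393110; T_25,18=18×92484925445+1610949936915=3275678594925; T_25,19=19×3880739170+92484925445=166218969675
r26: T_26,17=17×48063331393110+526655161695960=1343731795378830; T_26,18=18×3275678594925+48063331393110=107025546101760; T_26,19=19×166218969675+3275678594925=6433839018750
r27: T_27,18=18×107025546101760+1343731795378830=3270191625210510; T_27,19=19×6433839018750+107025546101760=229268487458010
Read S(27,18) = 3270191625210510, S(27,19) = 229268487458010.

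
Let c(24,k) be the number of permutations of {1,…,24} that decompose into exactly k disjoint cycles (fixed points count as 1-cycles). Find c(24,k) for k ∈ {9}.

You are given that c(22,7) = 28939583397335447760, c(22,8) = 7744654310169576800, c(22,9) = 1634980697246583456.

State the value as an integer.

i=23: T(23,8)=28939583397335447760+22·7744654310169576800=199321978221066137360 | T(23,9)=7744654310169576800+22·1634980697246583456=43714229649594412832
i=24: T(24,9)=199321978221066137360+23·43714229649594412832=1204749260161737632496
Read c(24,9) = 1204749260161737632496.

1204749260161737632496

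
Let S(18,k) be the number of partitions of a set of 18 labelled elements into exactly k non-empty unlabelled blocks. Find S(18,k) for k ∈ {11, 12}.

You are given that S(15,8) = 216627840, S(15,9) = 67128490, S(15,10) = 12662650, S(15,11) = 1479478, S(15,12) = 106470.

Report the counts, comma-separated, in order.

r16: T_16,9=9×67128490+216627840=820784250; T_16,10=10×12662650+67128490=193754990; T_16,11=11×1479478+12662650=28936908; T_16,12=12×106470+1479478=2757118
r17: T_17,10=10×193754990+820784250=2758334150; T_17,11=11×28936908+193754990=512060978; T_17,12=12×2757118+28936908=62022324
r18: T_18,11=11×512060978+2758334150=8391004908; T_18,12=12×62022324+512060978=1256328866
Read S(18,11) = 8391004908, S(18,12) = 1256328866.

8391004908, 1256328866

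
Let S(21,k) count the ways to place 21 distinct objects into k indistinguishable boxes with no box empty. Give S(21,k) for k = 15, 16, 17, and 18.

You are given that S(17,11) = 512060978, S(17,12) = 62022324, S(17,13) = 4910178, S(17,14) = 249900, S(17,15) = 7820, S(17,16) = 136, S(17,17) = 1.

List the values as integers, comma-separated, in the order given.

13087462580, 809944464, 34952799, 1023435

[18] T[18,12]:12*62022324+512060978=1256328866 · T[18,13]:13*4910178+62022324=125854638 · T[18,14]:14*249900+4910178=8408778 · T[18,15]:15*7820+249900=367200 · T[18,16]:16*136+7820=9996 · T[18,17]:17*1+136=153 · T[18,18]:18*0+1=1
[19] T[19,13]:13*125854638+1256328866=2892439160 · T[19,14]:14*8408778+125854638=243577530 · T[19,15]:15*367200+8408778=13916778 · T[19,16]:16*9996+367200=527136 · T[19,17]:17*153+9996=12597 · T[19,18]:18*1+153=171
[20] T[20,14]:14*243577530+2892439160=6302524580 · T[20,15]:15*13916778+243577530=452329200 · T[20,16]:16*527136+13916778=22350954 · T[20,17]:17*12597+527136=741285 · T[20,18]:18*171+12597=15675
[21] T[21,15]:15*452329200+6302524580=13087462580 · T[21,16]:16*22350954+452329200=809944464 · T[21,17]:17*741285+22350954=34952799 · T[21,18]:18*15675+741285=1023435
Read S(21,15) = 13087462580, S(21,16) = 809944464, S(21,17) = 34952799, S(21,18) = 1023435.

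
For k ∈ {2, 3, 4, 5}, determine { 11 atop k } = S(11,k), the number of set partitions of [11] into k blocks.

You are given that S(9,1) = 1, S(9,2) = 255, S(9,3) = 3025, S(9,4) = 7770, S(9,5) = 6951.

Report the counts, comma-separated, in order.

1023, 28501, 145750, 246730

r10: T_10,1=1×1+0=1; T_10,2=2×255+1=511; T_10,3=3×3025+255=9330; T_10,4=4×7770+3025=34105; T_10,5=5×6951+7770=42525
r11: T_11,2=2×511+1=1023; T_11,3=3×9330+511=28501; T_11,4=4×34105+9330=145750; T_11,5=5×42525+34105=246730
Read S(11,2) = 1023, S(11,3) = 28501, S(11,4) = 145750, S(11,5) = 246730.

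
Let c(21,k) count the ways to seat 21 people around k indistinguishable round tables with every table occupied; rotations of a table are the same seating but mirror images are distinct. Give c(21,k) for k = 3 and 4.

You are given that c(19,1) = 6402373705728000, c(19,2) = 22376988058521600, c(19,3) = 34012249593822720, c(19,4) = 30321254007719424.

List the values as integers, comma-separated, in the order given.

13803759753640704000, 12870931245150988800

[20] T[20,2]:19*22376988058521600+6402373705728000=431565146817638400 · T[20,3]:19*34012249593822720+22376988058521600=668609730341153280 · T[20,4]:19*30321254007719424+34012249593822720=610116075740491776
[21] T[21,3]:20*668609730341153280+431565146817638400=13803759753640704000 · T[21,4]:20*610116075740491776+668609730341153280=12870931245150988800
Read c(21,3) = 13803759753640704000, c(21,4) = 12870931245150988800.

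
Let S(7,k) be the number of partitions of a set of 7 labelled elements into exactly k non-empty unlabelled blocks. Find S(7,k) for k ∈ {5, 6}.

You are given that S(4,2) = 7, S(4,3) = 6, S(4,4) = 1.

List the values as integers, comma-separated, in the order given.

140, 21

row 5: T[5][3]=3·6+7=25  T[5][4]=4·1+6=10  T[5][5]=5·0+1=1
row 6: T[6][4]=4·10+25=65  T[6][5]=5·1+10=15  T[6][6]=6·0+1=1
row 7: T[7][5]=5·15+65=140  T[7][6]=6·1+15=21
Read S(7,5) = 140, S(7,6) = 21.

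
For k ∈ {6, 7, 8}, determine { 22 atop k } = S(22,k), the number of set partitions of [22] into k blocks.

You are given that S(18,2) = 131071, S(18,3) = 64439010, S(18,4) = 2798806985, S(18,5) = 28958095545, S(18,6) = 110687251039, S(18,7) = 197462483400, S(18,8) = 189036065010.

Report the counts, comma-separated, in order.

@19  (19,3):64439010·3+131071→193448101, (19,4):2798806985·4+64439010→11259666950, (19,5):28958095545·5+2798806985→147589284710, (19,6):110687251039·6+28958095545→693081601779, (19,7):197462483400·7+110687251039→1492924634839, (19,8):189036065010·8+197462483400→1709751003480
@20  (20,4):11259666950·4+193448101→45232115901, (20,5):147589284710·5+11259666950→749206090500, (20,6):693081601779·6+147589284710→4306078895384, (20,7):1492924634839·7+693081601779→11143554045652, (20,8):1709751003480·8+1492924634839→15170932662679
@21  (21,5):749206090500·5+45232115901→3791262568401, (21,6):4306078895384·6+749206090500→26585679462804, (21,7):11143554045652·7+4306078895384→82310957214948, (21,8):15170932662679·8+11143554045652→132511015347084
@22  (22,6):26585679462804·6+3791262568401→163305339345225, (22,7):82310957214948·7+26585679462804→602762379967440, (22,8):132511015347084·8+82310957214948→1142399079991620
Read S(22,6) = 163305339345225, S(22,7) = 602762379967440, S(22,8) = 1142399079991620.

163305339345225, 602762379967440, 1142399079991620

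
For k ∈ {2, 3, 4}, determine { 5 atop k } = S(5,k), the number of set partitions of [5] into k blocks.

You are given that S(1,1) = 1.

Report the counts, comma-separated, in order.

r2: T_2,1=1×1+0=1; T_2,2=2×0+1=1
r3: T_3,1=1×1+0=1; T_3,2=2×1+1=3; T_3,3=3×0+1=1
r4: T_4,1=1×1+0=1; T_4,2=2×3+1=7; T_4,3=3×1+3=6; T_4,4=4×0+1=1
r5: T_5,2=2×7+1=15; T_5,3=3×6+7=25; T_5,4=4×1+6=10
Read S(5,2) = 15, S(5,3) = 25, S(5,4) = 10.

15, 25, 10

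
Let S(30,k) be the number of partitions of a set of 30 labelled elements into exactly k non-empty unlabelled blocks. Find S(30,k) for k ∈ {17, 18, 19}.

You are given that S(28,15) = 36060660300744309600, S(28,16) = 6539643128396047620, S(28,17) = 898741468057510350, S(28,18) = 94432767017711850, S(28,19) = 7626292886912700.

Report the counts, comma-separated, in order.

511605167806434372210, 68591811024147549270, 7145845579888333500

[29] T[29,16]:16*6539643128396047620+36060660300744309600=140694950355081071520 · T[29,17]:17*898741468057510350+6539643128396047620=21818248085373723570 · T[29,18]:18*94432767017711850+898741468057510350=2598531274376323650 · T[29,19]:19*7626292886912700+94432767017711850=239332331869053150
[30] T[30,17]:17*21818248085373723570+140694950355081071520=511605167806434372210 · T[30,18]:18*2598531274376323650+21818248085373723570=68591811024147549270 · T[30,19]:19*239332331869053150+2598531274376323650=7145845579888333500
Read S(30,17) = 511605167806434372210, S(30,18) = 68591811024147549270, S(30,19) = 7145845579888333500.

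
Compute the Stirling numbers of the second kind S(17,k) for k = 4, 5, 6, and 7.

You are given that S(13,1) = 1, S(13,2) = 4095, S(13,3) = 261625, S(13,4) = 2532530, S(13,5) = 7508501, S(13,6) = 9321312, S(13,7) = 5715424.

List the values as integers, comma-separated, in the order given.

694337290, 5652751651, 17505749898, 25708104786

@14  (14,1):1·1+0→1, (14,2):4095·2+1→8191, (14,3):261625·3+4095→788970, (14,4):2532530·4+261625→10391745, (14,5):7508501·5+2532530→40075035, (14,6):9321312·6+7508501→63436373, (14,7):5715424·7+9321312→49329280
@15  (15,2):8191·2+1→16383, (15,3):788970·3+8191→2375101, (15,4):10391745·4+788970→42355950, (15,5):40075035·5+10391745→210766920, (15,6):63436373·6+40075035→420693273, (15,7):49329280·7+63436373→408741333
@16  (16,3):2375101·3+16383→7141686, (16,4):42355950·4+2375101→171798901, (16,5):210766920·5+42355950→1096190550, (16,6):420693273·6+210766920→2734926558, (16,7):408741333·7+420693273→3281882604
@17  (17,4):171798901·4+7141686→694337290, (17,5):1096190550·5+171798901→5652751651, (17,6):2734926558·6+1096190550→17505749898, (17,7):3281882604·7+2734926558→25708104786
Read S(17,4) = 694337290, S(17,5) = 5652751651, S(17,6) = 17505749898, S(17,7) = 25708104786.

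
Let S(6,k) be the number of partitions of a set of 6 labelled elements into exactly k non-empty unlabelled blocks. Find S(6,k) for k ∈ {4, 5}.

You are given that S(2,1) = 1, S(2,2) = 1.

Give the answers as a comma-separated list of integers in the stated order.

65, 15

@3  (3,1):1·1+0→1, (3,2):1·2+1→3, (3,3):0·3+1→1
@4  (4,2):3·2+1→7, (4,3):1·3+3→6, (4,4):0·4+1→1
@5  (5,3):6·3+7→25, (5,4):1·4+6→10, (5,5):0·5+1→1
@6  (6,4):10·4+25→65, (6,5):1·5+10→15
Read S(6,4) = 65, S(6,5) = 15.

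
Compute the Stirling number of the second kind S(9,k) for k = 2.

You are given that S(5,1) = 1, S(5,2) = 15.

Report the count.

255

row 6: T[6][1]=1·1+0=1  T[6][2]=2·15+1=31
row 7: T[7][1]=1·1+0=1  T[7][2]=2·31+1=63
row 8: T[8][1]=1·1+0=1  T[8][2]=2·63+1=127
row 9: T[9][2]=2·127+1=255
Read S(9,2) = 255.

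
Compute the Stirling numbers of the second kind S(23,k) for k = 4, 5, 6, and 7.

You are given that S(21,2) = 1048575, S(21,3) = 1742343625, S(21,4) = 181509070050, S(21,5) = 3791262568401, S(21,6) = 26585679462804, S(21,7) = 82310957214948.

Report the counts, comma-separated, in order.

2916342574750, 96416888184100, 998969857983405, 4382641999117305

[22] T[22,3]:3*1742343625+1048575=5228079450 · T[22,4]:4*181509070050+1742343625=727778623825 · T[22,5]:5*3791262568401+181509070050=19137821912055 · T[22,6]:6*26585679462804+3791262568401=163305339345225 · T[22,7]:7*82310957214948+26585679462804=602762379967440
[23] T[23,4]:4*727778623825+5228079450=2916342574750 · T[23,5]:5*19137821912055+727778623825=96416888184100 · T[23,6]:6*163305339345225+19137821912055=998969857983405 · T[23,7]:7*602762379967440+163305339345225=4382641999117305
Read S(23,4) = 2916342574750, S(23,5) = 96416888184100, S(23,6) = 998969857983405, S(23,7) = 4382641999117305.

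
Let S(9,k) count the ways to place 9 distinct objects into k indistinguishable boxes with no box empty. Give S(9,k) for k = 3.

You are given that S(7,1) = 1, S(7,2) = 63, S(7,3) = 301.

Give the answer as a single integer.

[8] T[8,2]:2*63+1=127 · T[8,3]:3*301+63=966
[9] T[9,3]:3*966+127=3025
Read S(9,3) = 3025.

3025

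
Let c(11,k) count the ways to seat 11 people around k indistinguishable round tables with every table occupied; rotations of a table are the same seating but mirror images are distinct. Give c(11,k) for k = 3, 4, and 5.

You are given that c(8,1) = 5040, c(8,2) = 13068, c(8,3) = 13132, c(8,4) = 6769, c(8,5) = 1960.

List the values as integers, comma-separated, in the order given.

12753576, 8409500, 3416930

row 9: T[9][1]=8·5040+0=40320  T[9][2]=8·13068+5040=109584  T[9][3]=8·13132+13068=118124  T[9][4]=8·6769+13132=67284  T[9][5]=8·1960+6769=22449
row 10: T[10][2]=9·109584+40320=1026576  T[10][3]=9·118124+109584=1172700  T[10][4]=9·67284+118124=723680  T[10][5]=9·22449+67284=269325
row 11: T[11][3]=10·1172700+1026576=12753576  T[11][4]=10·723680+1172700=8409500  T[11][5]=10·269325+723680=3416930
Read c(11,3) = 12753576, c(11,4) = 8409500, c(11,5) = 3416930.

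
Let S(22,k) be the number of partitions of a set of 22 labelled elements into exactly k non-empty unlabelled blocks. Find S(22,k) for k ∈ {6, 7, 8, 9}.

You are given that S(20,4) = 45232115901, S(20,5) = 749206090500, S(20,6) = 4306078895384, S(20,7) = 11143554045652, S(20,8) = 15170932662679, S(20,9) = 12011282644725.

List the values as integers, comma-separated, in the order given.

[21] T[21,5]:5*749206090500+45232115901=3791262568401 · T[21,6]:6*4306078895384+749206090500=26585679462804 · T[21,7]:7*11143554045652+4306078895384=82310957214948 · T[21,8]:8*15170932662679+11143554045652=132511015347084 · T[21,9]:9*12011282644725+15170932662679=123272476465204
[22] T[22,6]:6*26585679462804+3791262568401=163305339345225 · T[22,7]:7*82310957214948+26585679462804=602762379967440 · T[22,8]:8*132511015347084+82310957214948=1142399079991620 · T[22,9]:9*123272476465204+132511015347084=1241963303533920
Read S(22,6) = 163305339345225, S(22,7) = 602762379967440, S(22,8) = 1142399079991620, S(22,9) = 1241963303533920.

163305339345225, 602762379967440, 1142399079991620, 1241963303533920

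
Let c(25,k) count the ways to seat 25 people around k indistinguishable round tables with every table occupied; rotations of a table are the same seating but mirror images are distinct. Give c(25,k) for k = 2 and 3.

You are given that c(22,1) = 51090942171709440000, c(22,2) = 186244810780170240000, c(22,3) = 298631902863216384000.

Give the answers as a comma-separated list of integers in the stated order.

2342787216398718566400000, 3925495373278097719296000

i=23: T(23,1)=0+22·51090942171709440000=1124000727777607680000 | T(23,2)=51090942171709440000+22·186244810780170240000=4148476779335454720000 | T(23,3)=186244810780170240000+22·298631902863216384000=6756146673770930688000
i=24: T(24,1)=0+23·1124000727777607680000=25852016738884976640000 | T(24,2)=1124000727777607680000+23·4148476779335454720000=96538966652493066240000 | T(24,3)=4148476779335454720000+23·6756146673770930688000=159539850276066860544000
i=25: T(25,2)=25852016738884976640000+24·96538966652493066240000=2342787216398718566400000 | T(25,3)=96538966652493066240000+24·159539850276066860544000=3925495373278097719296000
Read c(25,2) = 2342787216398718566400000, c(25,3) = 3925495373278097719296000.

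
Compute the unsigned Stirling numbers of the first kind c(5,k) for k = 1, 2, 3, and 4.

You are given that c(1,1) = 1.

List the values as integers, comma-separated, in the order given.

24, 50, 35, 10

@2  (2,1):1·1+0→1, (2,2):0·1+1→1
@3  (3,1):1·2+0→2, (3,2):1·2+1→3, (3,3):0·2+1→1
@4  (4,1):2·3+0→6, (4,2):3·3+2→11, (4,3):1·3+3→6, (4,4):0·3+1→1
@5  (5,1):6·4+0→24, (5,2):11·4+6→50, (5,3):6·4+11→35, (5,4):1·4+6→10
Read c(5,1) = 24, c(5,2) = 50, c(5,3) = 35, c(5,4) = 10.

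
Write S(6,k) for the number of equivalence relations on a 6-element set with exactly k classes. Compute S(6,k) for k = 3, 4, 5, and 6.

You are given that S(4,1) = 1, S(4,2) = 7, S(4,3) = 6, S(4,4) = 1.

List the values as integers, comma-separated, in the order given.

i=5: T(5,2)=1+2·7=15 | T(5,3)=7+3·6=25 | T(5,4)=6+4·1=10 | T(5,5)=1+5·0=1
i=6: T(6,3)=15+3·25=90 | T(6,4)=25+4·10=65 | T(6,5)=10+5·1=15 | T(6,6)=1+6·0=1
Read S(6,3) = 90, S(6,4) = 65, S(6,5) = 15, S(6,6) = 1.

90, 65, 15, 1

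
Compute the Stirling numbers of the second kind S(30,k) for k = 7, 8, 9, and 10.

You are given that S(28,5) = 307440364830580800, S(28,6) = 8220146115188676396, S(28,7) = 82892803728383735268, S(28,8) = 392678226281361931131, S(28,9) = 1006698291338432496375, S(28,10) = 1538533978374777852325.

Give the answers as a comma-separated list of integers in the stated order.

4168916722553086402080, 26383018684048108297800, 88300984248924568770870, 173373343599189364594756

@29  (29,6):8220146115188676396·6+307440364830580800→49628317055962639176, (29,7):82892803728383735268·7+8220146115188676396→588469772213874823272, (29,8):392678226281361931131·8+82892803728383735268→3224318613979279184316, (29,9):1006698291338432496375·9+392678226281361931131→9452962848327254398506, (29,10):1538533978374777852325·10+1006698291338432496375→16392038075086211019625
@30  (30,7):588469772213874823272·7+49628317055962639176→4168916722553086402080, (30,8):3224318613979279184316·8+588469772213874823272→26383018684048108297800, (30,9):9452962848327254398506·9+3224318613979279184316→88300984248924568770870, (30,10):16392038075086211019625·10+9452962848327254398506→173373343599189364594756
Read S(30,7) = 4168916722553086402080, S(30,8) = 26383018684048108297800, S(30,9) = 88300984248924568770870, S(30,10) = 173373343599189364594756.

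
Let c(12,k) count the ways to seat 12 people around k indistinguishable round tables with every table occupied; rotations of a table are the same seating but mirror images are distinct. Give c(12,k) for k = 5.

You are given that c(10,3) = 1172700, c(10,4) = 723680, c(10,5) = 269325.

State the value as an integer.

i=11: T(11,4)=1172700+10·723680=8409500 | T(11,5)=723680+10·269325=3416930
i=12: T(12,5)=8409500+11·3416930=45995730
Read c(12,5) = 45995730.

45995730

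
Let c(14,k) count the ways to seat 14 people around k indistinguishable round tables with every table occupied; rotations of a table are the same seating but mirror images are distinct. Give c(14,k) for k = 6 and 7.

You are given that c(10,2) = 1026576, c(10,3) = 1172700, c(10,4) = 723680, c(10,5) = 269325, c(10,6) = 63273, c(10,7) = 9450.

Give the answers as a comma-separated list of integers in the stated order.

@11  (11,3):1172700·10+1026576→12753576, (11,4):723680·10+1172700→8409500, (11,5):269325·10+723680→3416930, (11,6):63273·10+269325→902055, (11,7):9450·10+63273→157773
@12  (12,4):8409500·11+12753576→105258076, (12,5):3416930·11+8409500→45995730, (12,6):902055·11+3416930→13339535, (12,7):157773·11+902055→2637558
@13  (13,5):45995730·12+105258076→657206836, (13,6):13339535·12+45995730→206070150, (13,7):2637558·12+13339535→44990231
@14  (14,6):206070150·13+657206836→3336118786, (14,7):44990231·13+206070150→790943153
Read c(14,6) = 3336118786, c(14,7) = 790943153.

3336118786, 790943153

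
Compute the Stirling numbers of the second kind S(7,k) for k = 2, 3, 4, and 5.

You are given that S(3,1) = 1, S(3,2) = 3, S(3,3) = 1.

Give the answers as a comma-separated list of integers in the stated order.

@4  (4,1):1·1+0→1, (4,2):3·2+1→7, (4,3):1·3+3→6, (4,4):0·4+1→1
@5  (5,1):1·1+0→1, (5,2):7·2+1→15, (5,3):6·3+7→25, (5,4):1·4+6→10, (5,5):0·5+1→1
@6  (6,1):1·1+0→1, (6,2):15·2+1→31, (6,3):25·3+15→90, (6,4):10·4+25→65, (6,5):1·5+10→15
@7  (7,2):31·2+1→63, (7,3):90·3+31→301, (7,4):65·4+90→350, (7,5):15·5+65→140
Read S(7,2) = 63, S(7,3) = 301, S(7,4) = 350, S(7,5) = 140.

63, 301, 350, 140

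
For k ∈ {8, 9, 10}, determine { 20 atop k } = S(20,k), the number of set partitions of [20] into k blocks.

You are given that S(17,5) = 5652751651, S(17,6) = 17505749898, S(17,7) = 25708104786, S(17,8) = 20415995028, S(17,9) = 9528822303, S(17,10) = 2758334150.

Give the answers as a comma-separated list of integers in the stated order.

15170932662679, 12011282644725, 5917584964655

row 18: T[18][6]=6·17505749898+5652751651=110687251039  T[18][7]=7·25708104786+17505749898=197462483400  T[18][8]=8·20415995028+25708104786=189036065010  T[18][9]=9·9528822303+20415995028=106175395755  T[18][10]=10·2758334150+9528822303=37112163803
row 19: T[19][7]=7·197462483400+110687251039=1492924634839  T[19][8]=8·189036065010+197462483400=1709751003480  T[19][9]=9·106175395755+189036065010=1144614626805  T[19][10]=10·37112163803+106175395755=477297033785
row 20: T[20][8]=8·1709751003480+1492924634839=15170932662679  T[20][9]=9·1144614626805+1709751003480=12011282644725  T[20][10]=10·477297033785+1144614626805=5917584964655
Read S(20,8) = 15170932662679, S(20,9) = 12011282644725, S(20,10) = 5917584964655.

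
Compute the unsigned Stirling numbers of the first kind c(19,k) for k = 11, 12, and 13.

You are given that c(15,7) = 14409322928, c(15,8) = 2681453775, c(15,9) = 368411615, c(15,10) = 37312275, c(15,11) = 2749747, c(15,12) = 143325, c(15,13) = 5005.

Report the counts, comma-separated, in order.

1661573386473, 147560703732, 10246937272

i=16: T(16,8)=14409322928+15·2681453775=54631129553 | T(16,9)=2681453775+15·368411615=8207628000 | T(16,10)=368411615+15·37312275=928095740 | T(16,11)=37312275+15·2749747=78558480 | T(16,12)=2749747+15·143325=4899622 | T(16,13)=143325+15·5005=218400
i=17: T(17,9)=54631129553+16·8207628000=185953177553 | T(17,10)=8207628000+16·928095740=23057159840 | T(17,11)=928095740+16·78558480=2185031420 | T(17,12)=78558480+16·4899622=156952432 | T(17,13)=4899622+16·218400=8394022
i=18: T(18,10)=185953177553+17·23057159840=577924894833 | T(18,11)=23057159840+17·2185031420=60202693980 | T(18,12)=2185031420+17·156952432=4853222764 | T(18,13)=156952432+17·8394022=299650806
i=19: T(19,11)=577924894833+18·60202693980=1661573386473 | T(19,12)=60202693980+18·4853222764=147560703732 | T(19,13)=4853222764+18·299650806=10246937272
Read c(19,11) = 1661573386473, c(19,12) = 147560703732, c(19,13) = 10246937272.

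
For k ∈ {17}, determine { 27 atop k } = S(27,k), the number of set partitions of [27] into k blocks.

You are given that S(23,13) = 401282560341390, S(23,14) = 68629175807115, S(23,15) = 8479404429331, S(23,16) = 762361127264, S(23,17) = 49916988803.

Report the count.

35569317763922670

[24] T[24,14]:14*68629175807115+401282560341390=1362091021641000 · T[24,15]:15*8479404429331+68629175807115=195820242247080 · T[24,16]:16*762361127264+8479404429331=20677182465555 · T[24,17]:17*49916988803+762361127264=1610949936915
[25] T[25,15]:15*195820242247080+1362091021641000=4299394655347200 · T[25,16]:16*20677182465555+195820242247080=526655161695960 · T[25,17]:17*1610949936915+20677182465555=48063331393110
[26] T[26,16]:16*526655161695960+4299394655347200=12725877242482560 · T[26,17]:17*48063331393110+526655161695960=1343731795378830
[27] T[27,17]:17*1343731795378830+12725877242482560=35569317763922670
Read S(27,17) = 35569317763922670.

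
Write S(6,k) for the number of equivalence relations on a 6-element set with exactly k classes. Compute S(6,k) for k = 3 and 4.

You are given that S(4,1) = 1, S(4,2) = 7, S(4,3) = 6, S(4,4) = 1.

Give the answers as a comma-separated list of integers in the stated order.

90, 65

i=5: T(5,2)=1+2·7=15 | T(5,3)=7+3·6=25 | T(5,4)=6+4·1=10
i=6: T(6,3)=15+3·25=90 | T(6,4)=25+4·10=65
Read S(6,3) = 90, S(6,4) = 65.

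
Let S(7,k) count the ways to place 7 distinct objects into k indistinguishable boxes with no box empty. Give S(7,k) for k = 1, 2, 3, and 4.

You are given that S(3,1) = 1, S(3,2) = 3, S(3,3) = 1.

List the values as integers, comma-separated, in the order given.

1, 63, 301, 350

@4  (4,1):1·1+0→1, (4,2):3·2+1→7, (4,3):1·3+3→6, (4,4):0·4+1→1
@5  (5,1):1·1+0→1, (5,2):7·2+1→15, (5,3):6·3+7→25, (5,4):1·4+6→10
@6  (6,1):1·1+0→1, (6,2):15·2+1→31, (6,3):25·3+15→90, (6,4):10·4+25→65
@7  (7,1):1·1+0→1, (7,2):31·2+1→63, (7,3):90·3+31→301, (7,4):65·4+90→350
Read S(7,1) = 1, S(7,2) = 63, S(7,3) = 301, S(7,4) = 350.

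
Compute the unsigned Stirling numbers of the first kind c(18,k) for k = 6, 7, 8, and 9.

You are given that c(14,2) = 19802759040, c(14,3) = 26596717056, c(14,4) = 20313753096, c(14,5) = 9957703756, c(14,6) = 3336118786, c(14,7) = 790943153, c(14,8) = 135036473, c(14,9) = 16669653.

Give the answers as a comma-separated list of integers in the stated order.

369012649234384, 110228466184200, 24871845297936, 4308105301929

row 15: T[15][3]=14·26596717056+19802759040=392156797824  T[15][4]=14·20313753096+26596717056=310989260400  T[15][5]=14·9957703756+20313753096=159721605680  T[15][6]=14·3336118786+9957703756=56663366760  T[15][7]=14·790943153+3336118786=14409322928  T[15][8]=14·135036473+790943153=2681453775  T[15][9]=14·16669653+135036473=368411615
row 16: T[16][4]=15·310989260400+392156797824=5056995703824  T[16][5]=15·159721605680+310989260400=2706813345600  T[16][6]=15·56663366760+159721605680=1009672107080  T[16][7]=15·14409322928+56663366760=272803210680  T[16][8]=15·2681453775+14409322928=54631129553  T[16][9]=15·368411615+2681453775=8207628000
row 17: T[17][5]=16·2706813345600+5056995703824=48366009233424  T[17][6]=16·1009672107080+2706813345600=18861567058880  T[17][7]=16·272803210680+1009672107080=5374523477960  T[17][8]=16·54631129553+272803210680=1146901283528  T[17][9]=16·8207628000+54631129553=185953177553
row 18: T[18][6]=17·18861567058880+48366009233424=369012649234384  T[18][7]=17·5374523477960+18861567058880=110228466184200  T[18][8]=17·1146901283528+5374523477960=24871845297936  T[18][9]=17·185953177553+1146901283528=4308105301929
Read c(18,6) = 369012649234384, c(18,7) = 110228466184200, c(18,8) = 24871845297936, c(18,9) = 4308105301929.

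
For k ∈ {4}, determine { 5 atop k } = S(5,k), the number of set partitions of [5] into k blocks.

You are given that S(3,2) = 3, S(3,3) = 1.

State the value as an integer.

row 4: T[4][3]=3·1+3=6  T[4][4]=4·0+1=1
row 5: T[5][4]=4·1+6=10
Read S(5,4) = 10.

10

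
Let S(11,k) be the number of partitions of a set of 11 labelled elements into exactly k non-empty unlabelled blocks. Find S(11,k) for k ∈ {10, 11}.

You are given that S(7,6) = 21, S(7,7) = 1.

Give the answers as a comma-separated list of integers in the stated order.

55, 1

r8: T_8,7=7×1+21=28; T_8,8=8×0+1=1
r9: T_9,8=8×1+28=36; T_9,9=9×0+1=1
r10: T_10,9=9×1+36=45; T_10,10=10×0+1=1
r11: T_11,10=10×1+45=55; T_11,11=11×0+1=1
Read S(11,10) = 55, S(11,11) = 1.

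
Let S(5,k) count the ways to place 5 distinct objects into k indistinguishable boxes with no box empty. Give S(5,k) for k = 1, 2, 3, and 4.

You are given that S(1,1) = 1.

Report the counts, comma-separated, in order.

1, 15, 25, 10

row 2: T[2][1]=1·1+0=1  T[2][2]=2·0+1=1
row 3: T[3][1]=1·1+0=1  T[3][2]=2·1+1=3  T[3][3]=3·0+1=1
row 4: T[4][1]=1·1+0=1  T[4][2]=2·3+1=7  T[4][3]=3·1+3=6  T[4][4]=4·0+1=1
row 5: T[5][1]=1·1+0=1  T[5][2]=2·7+1=15  T[5][3]=3·6+7=25  T[5][4]=4·1+6=10
Read S(5,1) = 1, S(5,2) = 15, S(5,3) = 25, S(5,4) = 10.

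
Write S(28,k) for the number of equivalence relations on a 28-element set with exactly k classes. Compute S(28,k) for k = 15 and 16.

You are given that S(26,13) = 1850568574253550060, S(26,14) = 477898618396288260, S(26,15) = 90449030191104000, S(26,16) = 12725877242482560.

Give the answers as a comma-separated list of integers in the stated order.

row 27: T[27][14]=14·477898618396288260+1850568574253550060=8541149231801585700  T[27][15]=15·90449030191104000+477898618396288260=1834634071262848260  T[27][16]=16·12725877242482560+90449030191104000=294063066070824960
row 28: T[28][15]=15·1834634071262848260+8541149231801585700=36060660300744309600  T[28][16]=16·294063066070824960+1834634071262848260=6539643128396047620
Read S(28,15) = 36060660300744309600, S(28,16) = 6539643128396047620.

36060660300744309600, 6539643128396047620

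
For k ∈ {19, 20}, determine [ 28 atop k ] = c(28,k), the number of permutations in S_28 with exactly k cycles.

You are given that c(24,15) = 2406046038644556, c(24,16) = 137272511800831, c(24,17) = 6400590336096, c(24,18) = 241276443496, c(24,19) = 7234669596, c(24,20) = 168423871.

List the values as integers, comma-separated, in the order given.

r25: T_25,16=24×137272511800831+2406046038644556=5700586321864500; T_25,17=24×6400590336096+137272511800831=290886679867135; T_25,18=24×241276443496+6400590336096=12191224980000; T_25,19=24×7234669596+241276443496=414908513800; T_25,20=24×168423871+7234669596=11276842500
r26: T_26,17=25×290886679867135+5700586321864500=12972753318542875; T_26,18=25×12191224980000+290886679867135=595667304367135; T_26,19=25×414908513800+12191224980000=22563937825000; T_26,20=25×11276842500+414908513800=696829576300
r27: T_27,18=26×595667304367135+12972753318542875=28460103232088385; T_27,19=26×22563937825000+595667304367135=1182329687817135; T_27,20=26×696829576300+22563937825000=40681506808800
r28: T_28,19=27×1182329687817135+28460103232088385=60383004803151030; T_28,20=27×40681506808800+1182329687817135=2280730371654735
Read c(28,19) = 60383004803151030, c(28,20) = 2280730371654735.

60383004803151030, 2280730371654735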